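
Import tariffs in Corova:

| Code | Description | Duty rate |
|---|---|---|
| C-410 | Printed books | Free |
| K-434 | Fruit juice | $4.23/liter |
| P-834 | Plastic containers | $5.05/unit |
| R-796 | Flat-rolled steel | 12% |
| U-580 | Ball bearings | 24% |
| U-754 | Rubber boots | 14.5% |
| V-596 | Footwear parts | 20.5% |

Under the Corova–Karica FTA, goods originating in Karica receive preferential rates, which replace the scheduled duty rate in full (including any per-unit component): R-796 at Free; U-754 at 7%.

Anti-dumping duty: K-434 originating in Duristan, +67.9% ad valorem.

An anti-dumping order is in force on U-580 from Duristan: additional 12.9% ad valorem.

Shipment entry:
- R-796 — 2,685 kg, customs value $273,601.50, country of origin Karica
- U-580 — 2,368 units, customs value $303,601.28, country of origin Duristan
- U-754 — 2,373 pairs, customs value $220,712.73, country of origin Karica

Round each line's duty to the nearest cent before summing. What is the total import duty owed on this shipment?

$127,478.76

Line 1 (R-796, Karica, 2,685 kg, $273,601.50):
Base rate for R-796 is 12%.
Origin Karica qualifies under the Corova–Karica agreement and R-796 is covered: preferential rate Free applies instead.
Duty = $273,601.50 × 0% = $0.00.
Line 2 (U-580, Duristan, 2,368 units, $303,601.28):
Base rate for U-580 is 24%.
Additional duty on U-580 from Duristan: +12.9%. Applied ad valorem rate: 24% + 12.9% = 36.9%.
Duty = $303,601.28 × 36.9% = $112,028.87.
Line 3 (U-754, Karica, 2,373 pairs, $220,712.73):
Base rate for U-754 is 14.5%.
Origin Karica qualifies under the Corova–Karica agreement and U-754 is covered: preferential rate 7% applies instead.
Duty = $220,712.73 × 7% = $15,449.89.
Total = $0.00 + $112,028.87 + $15,449.89 = $127,478.76.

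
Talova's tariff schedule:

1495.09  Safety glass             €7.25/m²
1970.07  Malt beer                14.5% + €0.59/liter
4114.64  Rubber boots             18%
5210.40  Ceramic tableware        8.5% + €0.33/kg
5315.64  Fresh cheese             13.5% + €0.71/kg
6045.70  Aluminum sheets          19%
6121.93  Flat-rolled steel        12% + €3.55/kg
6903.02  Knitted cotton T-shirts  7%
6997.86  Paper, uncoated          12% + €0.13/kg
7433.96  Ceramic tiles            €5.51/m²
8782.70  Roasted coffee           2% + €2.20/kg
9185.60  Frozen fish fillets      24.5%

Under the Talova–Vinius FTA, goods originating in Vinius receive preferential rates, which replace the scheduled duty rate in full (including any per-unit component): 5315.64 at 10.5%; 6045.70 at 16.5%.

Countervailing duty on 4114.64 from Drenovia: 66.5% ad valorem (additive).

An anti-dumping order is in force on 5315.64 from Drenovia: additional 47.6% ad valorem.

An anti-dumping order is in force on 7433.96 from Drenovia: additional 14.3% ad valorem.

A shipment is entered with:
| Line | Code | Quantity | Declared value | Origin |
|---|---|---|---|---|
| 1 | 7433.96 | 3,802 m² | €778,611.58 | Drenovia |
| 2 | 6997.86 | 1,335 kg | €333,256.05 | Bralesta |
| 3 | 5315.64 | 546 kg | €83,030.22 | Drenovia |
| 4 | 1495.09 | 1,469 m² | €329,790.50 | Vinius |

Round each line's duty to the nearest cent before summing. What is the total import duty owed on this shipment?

€234,224.13

Line 1 (7433.96, Drenovia, 3,802 m², €778,611.58):
Base rate for 7433.96 is €5.51/m².
Additional duty on 7433.96 from Drenovia: +14.3% ad valorem. Applied ad valorem rate = 14.3%.
Duty = €778,611.58 × 14.3% + 3,802 × €5.51 = €132,290.48.
Line 2 (6997.86, Bralesta, 1,335 kg, €333,256.05):
Base rate for 6997.86 is 12% + €0.13/kg.
Duty = €333,256.05 × 12% + 1,335 × €0.13 = €40,164.28.
Line 3 (5315.64, Drenovia, 546 kg, €83,030.22):
Base rate for 5315.64 is 13.5% + €0.71/kg.
5315.64 has an FTA preferential rate, but origin Drenovia is not Vinius; base rate stands.
Additional duty on 5315.64 from Drenovia: +47.6%. Applied ad valorem rate: 13.5% + 47.6% = 61.1%.
Duty = €83,030.22 × 61.1% + 546 × €0.71 = €51,119.12.
Line 4 (1495.09, Vinius, 1,469 m², €329,790.50):
Base rate for 1495.09 is €7.25/m².
Origin Vinius is the FTA partner but 1495.09 is not on the preference list; base rate stands.
Duty = 1,469 × €7.25 = €10,650.25.
Total = €132,290.48 + €40,164.28 + €51,119.12 + €10,650.25 = €234,224.13.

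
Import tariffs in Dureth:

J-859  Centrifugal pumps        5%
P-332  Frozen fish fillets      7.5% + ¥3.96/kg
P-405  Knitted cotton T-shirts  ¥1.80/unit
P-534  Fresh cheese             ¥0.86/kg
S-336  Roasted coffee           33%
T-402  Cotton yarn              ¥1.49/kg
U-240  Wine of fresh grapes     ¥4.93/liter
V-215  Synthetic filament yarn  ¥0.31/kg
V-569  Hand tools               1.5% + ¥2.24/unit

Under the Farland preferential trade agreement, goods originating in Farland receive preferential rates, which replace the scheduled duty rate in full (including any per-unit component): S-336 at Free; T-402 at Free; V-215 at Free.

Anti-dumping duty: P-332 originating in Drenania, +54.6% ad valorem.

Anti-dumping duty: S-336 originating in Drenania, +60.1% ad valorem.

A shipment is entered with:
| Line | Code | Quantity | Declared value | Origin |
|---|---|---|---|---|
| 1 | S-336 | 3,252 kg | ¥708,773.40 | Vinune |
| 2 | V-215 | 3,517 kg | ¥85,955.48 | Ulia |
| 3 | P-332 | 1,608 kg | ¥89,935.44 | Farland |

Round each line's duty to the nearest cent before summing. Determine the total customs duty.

¥248,098.33

Line 1 (S-336, Vinune, 3,252 kg, ¥708,773.40):
Base rate for S-336 is 33%.
S-336 has an FTA preferential rate, but origin Vinune is not Farland; base rate stands.
The additional-duty order on S-336 targets Drenania, not Vinune; it does not apply.
Duty = ¥708,773.40 × 33% = ¥233,895.22.
Line 2 (V-215, Ulia, 3,517 kg, ¥85,955.48):
Base rate for V-215 is ¥0.31/kg.
V-215 has an FTA preferential rate, but origin Ulia is not Farland; base rate stands.
Duty = 3,517 × ¥0.31 = ¥1,090.27.
Line 3 (P-332, Farland, 1,608 kg, ¥89,935.44):
Base rate for P-332 is 7.5% + ¥3.96/kg.
Origin Farland is the FTA partner but P-332 is not on the preference list; base rate stands.
The additional-duty order on P-332 targets Drenania, not Farland; it does not apply.
Duty = ¥89,935.44 × 7.5% + 1,608 × ¥3.96 = ¥13,112.84.
Total = ¥233,895.22 + ¥1,090.27 + ¥13,112.84 = ¥248,098.33.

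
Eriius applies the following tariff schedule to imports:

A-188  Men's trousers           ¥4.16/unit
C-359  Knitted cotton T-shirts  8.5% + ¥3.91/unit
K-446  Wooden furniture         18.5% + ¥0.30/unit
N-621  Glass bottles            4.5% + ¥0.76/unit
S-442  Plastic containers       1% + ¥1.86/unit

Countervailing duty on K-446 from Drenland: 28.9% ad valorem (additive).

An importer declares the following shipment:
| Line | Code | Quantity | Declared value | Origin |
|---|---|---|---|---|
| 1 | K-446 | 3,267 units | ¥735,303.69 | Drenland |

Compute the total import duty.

¥349,514.05

Line 1 (K-446, Drenland, 3,267 units, ¥735,303.69):
Base rate for K-446 is 18.5% + ¥0.30/unit.
Additional duty on K-446 from Drenland: +28.9%. Applied ad valorem rate: 18.5% + 28.9% = 47.4%.
Duty = ¥735,303.69 × 47.4% + 3,267 × ¥0.30 = ¥349,514.05.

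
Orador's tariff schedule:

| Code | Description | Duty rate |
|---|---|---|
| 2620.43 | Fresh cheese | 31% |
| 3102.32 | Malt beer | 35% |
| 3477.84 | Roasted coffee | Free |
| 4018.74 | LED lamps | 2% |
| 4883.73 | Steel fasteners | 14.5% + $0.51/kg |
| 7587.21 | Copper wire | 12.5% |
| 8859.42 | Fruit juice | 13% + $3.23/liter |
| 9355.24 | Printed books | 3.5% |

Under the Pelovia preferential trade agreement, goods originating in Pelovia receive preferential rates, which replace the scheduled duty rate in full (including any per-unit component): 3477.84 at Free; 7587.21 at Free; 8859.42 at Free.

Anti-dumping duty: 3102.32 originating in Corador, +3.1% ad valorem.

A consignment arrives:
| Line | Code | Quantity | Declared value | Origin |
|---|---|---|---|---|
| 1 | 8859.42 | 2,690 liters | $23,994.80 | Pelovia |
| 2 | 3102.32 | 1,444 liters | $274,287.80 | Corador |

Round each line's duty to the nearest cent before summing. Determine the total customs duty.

$104,503.65

Line 1 (8859.42, Pelovia, 2,690 liters, $23,994.80):
Base rate for 8859.42 is 13% + $3.23/liter.
Origin Pelovia qualifies under the Orador–Pelovia agreement and 8859.42 is covered: preferential rate Free applies instead.
Duty = $23,994.80 × 0% = $0.00.
Line 2 (3102.32, Corador, 1,444 liters, $274,287.80):
Base rate for 3102.32 is 35%.
Additional duty on 3102.32 from Corador: +3.1%. Applied ad valorem rate: 35% + 3.1% = 38.1%.
Duty = $274,287.80 × 38.1% = $104,503.65.
Total = $0.00 + $104,503.65 = $104,503.65.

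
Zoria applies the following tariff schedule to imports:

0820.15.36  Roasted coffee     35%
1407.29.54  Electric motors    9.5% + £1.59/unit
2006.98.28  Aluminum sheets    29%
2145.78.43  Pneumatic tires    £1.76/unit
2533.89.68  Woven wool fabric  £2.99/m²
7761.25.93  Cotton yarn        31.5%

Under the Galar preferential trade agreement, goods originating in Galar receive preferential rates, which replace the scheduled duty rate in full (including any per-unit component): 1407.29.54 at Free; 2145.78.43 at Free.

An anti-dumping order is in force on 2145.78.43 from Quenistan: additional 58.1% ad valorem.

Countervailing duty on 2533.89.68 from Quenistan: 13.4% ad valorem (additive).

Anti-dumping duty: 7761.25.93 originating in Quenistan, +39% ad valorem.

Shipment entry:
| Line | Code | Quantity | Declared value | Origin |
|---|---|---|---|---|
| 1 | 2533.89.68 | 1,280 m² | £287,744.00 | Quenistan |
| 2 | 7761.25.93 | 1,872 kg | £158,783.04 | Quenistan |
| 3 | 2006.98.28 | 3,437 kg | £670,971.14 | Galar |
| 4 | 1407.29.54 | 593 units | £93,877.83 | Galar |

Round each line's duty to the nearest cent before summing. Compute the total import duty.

Line 1 (2533.89.68, Quenistan, 1,280 m², £287,744.00):
Base rate for 2533.89.68 is £2.99/m².
Additional duty on 2533.89.68 from Quenistan: +13.4% ad valorem. Applied ad valorem rate = 13.4%.
Duty = £287,744.00 × 13.4% + 1,280 × £2.99 = £42,384.90.
Line 2 (7761.25.93, Quenistan, 1,872 kg, £158,783.04):
Base rate for 7761.25.93 is 31.5%.
Additional duty on 7761.25.93 from Quenistan: +39%. Applied ad valorem rate: 31.5% + 39% = 70.5%.
Duty = £158,783.04 × 70.5% = £111,942.04.
Line 3 (2006.98.28, Galar, 3,437 kg, £670,971.14):
Base rate for 2006.98.28 is 29%.
Origin Galar is the FTA partner but 2006.98.28 is not on the preference list; base rate stands.
Duty = £670,971.14 × 29% = £194,581.63.
Line 4 (1407.29.54, Galar, 593 units, £93,877.83):
Base rate for 1407.29.54 is 9.5% + £1.59/unit.
Origin Galar qualifies under the Zoria–Galar agreement and 1407.29.54 is covered: preferential rate Free applies instead.
Duty = £93,877.83 × 0% = £0.00.
Total = £42,384.90 + £111,942.04 + £194,581.63 + £0.00 = £348,908.57.

£348,908.57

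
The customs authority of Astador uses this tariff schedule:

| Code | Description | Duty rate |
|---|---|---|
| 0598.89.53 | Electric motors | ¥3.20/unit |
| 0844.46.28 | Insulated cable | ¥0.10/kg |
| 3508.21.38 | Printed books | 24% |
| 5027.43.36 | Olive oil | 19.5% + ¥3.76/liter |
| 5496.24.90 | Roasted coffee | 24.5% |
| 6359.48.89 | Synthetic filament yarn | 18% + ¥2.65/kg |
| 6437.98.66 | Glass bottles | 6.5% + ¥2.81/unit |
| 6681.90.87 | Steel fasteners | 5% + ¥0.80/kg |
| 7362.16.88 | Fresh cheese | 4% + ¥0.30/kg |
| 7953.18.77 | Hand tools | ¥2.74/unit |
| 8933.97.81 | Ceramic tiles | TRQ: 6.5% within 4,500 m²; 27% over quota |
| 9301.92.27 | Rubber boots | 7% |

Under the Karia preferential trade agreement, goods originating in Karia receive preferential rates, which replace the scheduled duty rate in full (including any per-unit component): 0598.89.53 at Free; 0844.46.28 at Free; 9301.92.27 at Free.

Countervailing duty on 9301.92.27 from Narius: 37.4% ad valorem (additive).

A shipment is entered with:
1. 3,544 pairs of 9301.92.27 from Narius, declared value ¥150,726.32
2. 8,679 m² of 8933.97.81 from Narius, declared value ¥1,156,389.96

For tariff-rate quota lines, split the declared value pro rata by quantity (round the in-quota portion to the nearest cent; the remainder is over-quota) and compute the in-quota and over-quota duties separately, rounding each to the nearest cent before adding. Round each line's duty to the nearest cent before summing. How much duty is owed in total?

Line 1 (9301.92.27, Narius, 3,544 pairs, ¥150,726.32):
Base rate for 9301.92.27 is 7%.
9301.92.27 has an FTA preferential rate, but origin Narius is not Karia; base rate stands.
Additional duty on 9301.92.27 from Narius: +37.4%. Applied ad valorem rate: 7% + 37.4% = 44.4%.
Duty = ¥150,726.32 × 44.4% = ¥66,922.49.
Line 2 (8933.97.81, Narius, 8,679 m², ¥1,156,389.96):
Code 8933.97.81 is under a tariff-rate quota (threshold 4,500 m²). In-quota: 4,500 m² at 6.5%; over-quota: 4,179 m² at 27%.
Pro-rata value split: in-quota = ¥1,156,389.96 × 4,500/8,679 = ¥599,580.00; over-quota = ¥1,156,389.96 − ¥599,580.00 = ¥556,809.96.
In-quota duty = ¥599,580.00 × 6.5% = ¥38,972.70. Over-quota duty = ¥556,809.96 × 27% = ¥150,338.69.
Line duty = ¥38,972.70 + ¥150,338.69 = ¥189,311.39.
Total = ¥66,922.49 + ¥189,311.39 = ¥256,233.88.

¥256,233.88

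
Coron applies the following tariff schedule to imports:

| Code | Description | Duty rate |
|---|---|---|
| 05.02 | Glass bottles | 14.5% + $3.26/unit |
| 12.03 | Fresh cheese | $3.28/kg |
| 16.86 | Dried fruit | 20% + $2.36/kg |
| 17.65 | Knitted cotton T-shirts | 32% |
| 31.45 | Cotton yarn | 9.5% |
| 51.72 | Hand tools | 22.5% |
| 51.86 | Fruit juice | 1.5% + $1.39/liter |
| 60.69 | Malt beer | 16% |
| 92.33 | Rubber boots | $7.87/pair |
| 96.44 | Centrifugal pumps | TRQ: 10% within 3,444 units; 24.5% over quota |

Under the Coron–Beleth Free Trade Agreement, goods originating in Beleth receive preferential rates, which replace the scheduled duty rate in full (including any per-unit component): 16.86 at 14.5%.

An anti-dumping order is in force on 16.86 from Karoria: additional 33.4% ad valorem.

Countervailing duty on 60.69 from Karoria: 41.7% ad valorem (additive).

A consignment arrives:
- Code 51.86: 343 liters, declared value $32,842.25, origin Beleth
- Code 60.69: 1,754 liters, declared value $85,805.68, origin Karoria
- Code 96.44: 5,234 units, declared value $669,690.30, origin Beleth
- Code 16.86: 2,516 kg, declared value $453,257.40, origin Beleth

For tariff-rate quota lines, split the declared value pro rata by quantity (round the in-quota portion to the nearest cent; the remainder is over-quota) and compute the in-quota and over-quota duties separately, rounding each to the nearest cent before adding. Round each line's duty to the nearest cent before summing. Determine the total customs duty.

$216,380.05

Line 1 (51.86, Beleth, 343 liters, $32,842.25):
Base rate for 51.86 is 1.5% + $1.39/liter.
Origin Beleth is the FTA partner but 51.86 is not on the preference list; base rate stands.
Duty = $32,842.25 × 1.5% + 343 × $1.39 = $969.40.
Line 2 (60.69, Karoria, 1,754 liters, $85,805.68):
Base rate for 60.69 is 16%.
Additional duty on 60.69 from Karoria: +41.7%. Applied ad valorem rate: 16% + 41.7% = 57.7%.
Duty = $85,805.68 × 57.7% = $49,509.88.
Line 3 (96.44, Beleth, 5,234 units, $669,690.30):
Code 96.44 is under a tariff-rate quota (threshold 3,444 units). In-quota: 3,444 units at 10%; over-quota: 1,790 units at 24.5%.
Pro-rata value split: in-quota = $669,690.30 × 3,444/5,234 = $440,659.80; over-quota = $669,690.30 − $440,659.80 = $229,030.50.
In-quota duty = $440,659.80 × 10% = $44,065.98. Over-quota duty = $229,030.50 × 24.5% = $56,112.47.
Line duty = $44,065.98 + $56,112.47 = $100,178.45.
Line 4 (16.86, Beleth, 2,516 kg, $453,257.40):
Base rate for 16.86 is 20% + $2.36/kg.
Origin Beleth qualifies under the Coron–Beleth agreement and 16.86 is covered: preferential rate 14.5% applies instead.
The additional-duty order on 16.86 targets Karoria, not Beleth; it does not apply.
Duty = $453,257.40 × 14.5% = $65,722.32.
Total = $969.40 + $49,509.88 + $100,178.45 + $65,722.32 = $216,380.05.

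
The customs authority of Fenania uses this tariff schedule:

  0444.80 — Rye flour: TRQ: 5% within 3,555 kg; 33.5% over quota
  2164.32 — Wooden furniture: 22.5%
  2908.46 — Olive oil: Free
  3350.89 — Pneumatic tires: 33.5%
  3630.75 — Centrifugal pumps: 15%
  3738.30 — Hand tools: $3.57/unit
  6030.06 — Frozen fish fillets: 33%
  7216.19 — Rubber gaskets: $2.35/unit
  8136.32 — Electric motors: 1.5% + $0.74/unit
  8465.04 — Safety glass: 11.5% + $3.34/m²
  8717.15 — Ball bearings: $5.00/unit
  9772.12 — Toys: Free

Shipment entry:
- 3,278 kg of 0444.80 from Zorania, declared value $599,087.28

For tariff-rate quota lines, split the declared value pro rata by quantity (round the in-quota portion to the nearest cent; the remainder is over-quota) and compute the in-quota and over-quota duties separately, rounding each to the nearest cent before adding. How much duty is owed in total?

Line 1 (0444.80, Zorania, 3,278 kg, $599,087.28):
Code 0444.80 is under a tariff-rate quota (threshold 3,555 kg). Quantity 3,278 kg is within the quota, so the in-quota rate 5% applies to the full value.
Duty = $599,087.28 × 5% = $29,954.36.

$29,954.36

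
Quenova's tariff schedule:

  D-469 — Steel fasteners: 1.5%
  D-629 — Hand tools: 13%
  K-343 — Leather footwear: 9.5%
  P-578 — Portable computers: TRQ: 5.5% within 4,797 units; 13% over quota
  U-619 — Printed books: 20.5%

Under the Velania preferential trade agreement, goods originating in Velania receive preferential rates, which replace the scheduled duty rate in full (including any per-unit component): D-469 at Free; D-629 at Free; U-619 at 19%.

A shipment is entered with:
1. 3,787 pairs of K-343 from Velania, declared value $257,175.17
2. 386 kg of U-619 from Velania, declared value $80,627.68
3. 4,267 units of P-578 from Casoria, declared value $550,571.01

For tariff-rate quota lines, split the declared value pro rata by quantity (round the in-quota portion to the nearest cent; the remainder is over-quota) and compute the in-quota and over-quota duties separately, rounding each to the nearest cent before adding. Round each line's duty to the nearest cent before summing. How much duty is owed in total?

Line 1 (K-343, Velania, 3,787 pairs, $257,175.17):
Base rate for K-343 is 9.5%.
Origin Velania is the FTA partner but K-343 is not on the preference list; base rate stands.
Duty = $257,175.17 × 9.5% = $24,431.64.
Line 2 (U-619, Velania, 386 kg, $80,627.68):
Base rate for U-619 is 20.5%.
Origin Velania qualifies under the Quenova–Velania agreement and U-619 is covered: preferential rate 19% applies instead.
Duty = $80,627.68 × 19% = $15,319.26.
Line 3 (P-578, Casoria, 4,267 units, $550,571.01):
Code P-578 is under a tariff-rate quota (threshold 4,797 units). Quantity 4,267 units is within the quota, so the in-quota rate 5.5% applies to the full value.
Duty = $550,571.01 × 5.5% = $30,281.41.
Total = $24,431.64 + $15,319.26 + $30,281.41 = $70,032.31.

$70,032.31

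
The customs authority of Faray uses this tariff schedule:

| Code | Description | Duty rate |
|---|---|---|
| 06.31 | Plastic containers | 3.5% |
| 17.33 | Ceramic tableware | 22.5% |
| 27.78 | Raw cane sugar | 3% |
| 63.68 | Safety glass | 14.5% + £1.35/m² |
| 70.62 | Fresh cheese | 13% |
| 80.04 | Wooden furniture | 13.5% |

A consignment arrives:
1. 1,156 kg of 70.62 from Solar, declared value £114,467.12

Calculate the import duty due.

£14,880.73

Line 1 (70.62, Solar, 1,156 kg, £114,467.12):
Base rate for 70.62 is 13%.
Duty = £114,467.12 × 13% = £14,880.73.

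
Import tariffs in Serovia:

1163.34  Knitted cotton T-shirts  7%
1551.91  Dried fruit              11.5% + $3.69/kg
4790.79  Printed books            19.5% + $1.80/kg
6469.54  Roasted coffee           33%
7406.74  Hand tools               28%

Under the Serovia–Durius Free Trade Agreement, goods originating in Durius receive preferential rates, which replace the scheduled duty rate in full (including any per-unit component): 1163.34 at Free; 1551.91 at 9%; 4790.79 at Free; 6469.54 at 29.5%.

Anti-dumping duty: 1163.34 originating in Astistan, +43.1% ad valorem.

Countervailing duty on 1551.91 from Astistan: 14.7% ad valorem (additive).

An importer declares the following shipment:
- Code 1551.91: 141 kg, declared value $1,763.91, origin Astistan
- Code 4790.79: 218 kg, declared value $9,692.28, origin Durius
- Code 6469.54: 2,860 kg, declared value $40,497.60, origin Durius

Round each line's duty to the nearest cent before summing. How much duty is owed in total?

Line 1 (1551.91, Astistan, 141 kg, $1,763.91):
Base rate for 1551.91 is 11.5% + $3.69/kg.
1551.91 has an FTA preferential rate, but origin Astistan is not Durius; base rate stands.
Additional duty on 1551.91 from Astistan: +14.7%. Applied ad valorem rate: 11.5% + 14.7% = 26.2%.
Duty = $1,763.91 × 26.2% + 141 × $3.69 = $982.43.
Line 2 (4790.79, Durius, 218 kg, $9,692.28):
Base rate for 4790.79 is 19.5% + $1.80/kg.
Origin Durius qualifies under the Serovia–Durius agreement and 4790.79 is covered: preferential rate Free applies instead.
Duty = $9,692.28 × 0% = $0.00.
Line 3 (6469.54, Durius, 2,860 kg, $40,497.60):
Base rate for 6469.54 is 33%.
Origin Durius qualifies under the Serovia–Durius agreement and 6469.54 is covered: preferential rate 29.5% applies instead.
Duty = $40,497.60 × 29.5% = $11,946.79.
Total = $982.43 + $0.00 + $11,946.79 = $12,929.22.

$12,929.22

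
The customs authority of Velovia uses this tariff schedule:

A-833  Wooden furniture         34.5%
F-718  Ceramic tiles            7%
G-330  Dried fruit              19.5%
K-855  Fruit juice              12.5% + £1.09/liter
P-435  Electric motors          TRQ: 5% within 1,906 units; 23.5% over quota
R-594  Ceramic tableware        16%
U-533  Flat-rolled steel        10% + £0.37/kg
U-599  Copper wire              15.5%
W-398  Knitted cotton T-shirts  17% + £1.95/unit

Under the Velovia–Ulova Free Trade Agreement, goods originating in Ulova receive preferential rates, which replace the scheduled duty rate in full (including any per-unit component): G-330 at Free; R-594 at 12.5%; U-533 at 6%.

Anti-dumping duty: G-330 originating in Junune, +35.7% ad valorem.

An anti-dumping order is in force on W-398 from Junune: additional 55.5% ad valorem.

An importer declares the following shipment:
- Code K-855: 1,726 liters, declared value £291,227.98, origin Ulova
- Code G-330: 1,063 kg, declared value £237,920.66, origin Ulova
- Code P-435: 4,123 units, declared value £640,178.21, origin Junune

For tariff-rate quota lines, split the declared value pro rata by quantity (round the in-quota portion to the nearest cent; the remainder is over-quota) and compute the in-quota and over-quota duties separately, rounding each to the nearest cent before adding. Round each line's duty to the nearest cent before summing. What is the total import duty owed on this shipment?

Line 1 (K-855, Ulova, 1,726 liters, £291,227.98):
Base rate for K-855 is 12.5% + £1.09/liter.
Origin Ulova is the FTA partner but K-855 is not on the preference list; base rate stands.
Duty = £291,227.98 × 12.5% + 1,726 × £1.09 = £38,284.84.
Line 2 (G-330, Ulova, 1,063 kg, £237,920.66):
Base rate for G-330 is 19.5%.
Origin Ulova qualifies under the Velovia–Ulova agreement and G-330 is covered: preferential rate Free applies instead.
The additional-duty order on G-330 targets Junune, not Ulova; it does not apply.
Duty = £237,920.66 × 0% = £0.00.
Line 3 (P-435, Junune, 4,123 units, £640,178.21):
Code P-435 is under a tariff-rate quota (threshold 1,906 units). In-quota: 1,906 units at 5%; over-quota: 2,217 units at 23.5%.
Pro-rata value split: in-quota = £640,178.21 × 1,906/4,123 = £295,944.62; over-quota = £640,178.21 − £295,944.62 = £344,233.59.
In-quota duty = £295,944.62 × 5% = £14,797.23. Over-quota duty = £344,233.59 × 23.5% = £80,894.89.
Line duty = £14,797.23 + £80,894.89 = £95,692.12.
Total = £38,284.84 + £0.00 + £95,692.12 = £133,976.96.

£133,976.96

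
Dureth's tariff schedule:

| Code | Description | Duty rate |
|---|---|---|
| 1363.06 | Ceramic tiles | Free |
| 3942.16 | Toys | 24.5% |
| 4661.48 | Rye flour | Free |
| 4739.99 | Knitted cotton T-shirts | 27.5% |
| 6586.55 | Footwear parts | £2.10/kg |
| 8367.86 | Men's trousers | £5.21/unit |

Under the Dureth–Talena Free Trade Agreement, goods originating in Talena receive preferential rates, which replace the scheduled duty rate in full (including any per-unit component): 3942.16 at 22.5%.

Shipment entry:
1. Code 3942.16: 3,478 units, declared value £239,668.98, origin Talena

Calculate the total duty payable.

£53,925.52

Line 1 (3942.16, Talena, 3,478 units, £239,668.98):
Base rate for 3942.16 is 24.5%.
Origin Talena qualifies under the Dureth–Talena agreement and 3942.16 is covered: preferential rate 22.5% applies instead.
Duty = £239,668.98 × 22.5% = £53,925.52.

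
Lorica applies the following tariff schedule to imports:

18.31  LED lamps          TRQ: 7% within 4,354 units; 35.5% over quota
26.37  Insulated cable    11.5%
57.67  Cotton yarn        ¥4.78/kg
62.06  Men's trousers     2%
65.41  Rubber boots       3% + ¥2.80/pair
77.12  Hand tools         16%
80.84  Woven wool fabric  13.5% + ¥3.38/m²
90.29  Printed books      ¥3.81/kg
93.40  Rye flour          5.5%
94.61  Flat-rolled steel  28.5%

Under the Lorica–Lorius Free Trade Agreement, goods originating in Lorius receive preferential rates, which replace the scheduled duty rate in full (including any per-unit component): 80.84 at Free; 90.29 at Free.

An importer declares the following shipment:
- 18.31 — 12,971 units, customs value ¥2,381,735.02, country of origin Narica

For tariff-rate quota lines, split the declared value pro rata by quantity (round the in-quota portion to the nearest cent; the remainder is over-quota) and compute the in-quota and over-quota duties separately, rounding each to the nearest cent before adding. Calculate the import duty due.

¥617,663.71

Line 1 (18.31, Narica, 12,971 units, ¥2,381,735.02):
Code 18.31 is under a tariff-rate quota (threshold 4,354 units). In-quota: 4,354 units at 7%; over-quota: 8,617 units at 35.5%.
Pro-rata value split: in-quota = ¥2,381,735.02 × 4,354/12,971 = ¥799,481.48; over-quota = ¥2,381,735.02 − ¥799,481.48 = ¥1,582,253.54.
In-quota duty = ¥799,481.48 × 7% = ¥55,963.70. Over-quota duty = ¥1,582,253.54 × 35.5% = ¥561,700.01.
Line duty = ¥55,963.70 + ¥561,700.01 = ¥617,663.71.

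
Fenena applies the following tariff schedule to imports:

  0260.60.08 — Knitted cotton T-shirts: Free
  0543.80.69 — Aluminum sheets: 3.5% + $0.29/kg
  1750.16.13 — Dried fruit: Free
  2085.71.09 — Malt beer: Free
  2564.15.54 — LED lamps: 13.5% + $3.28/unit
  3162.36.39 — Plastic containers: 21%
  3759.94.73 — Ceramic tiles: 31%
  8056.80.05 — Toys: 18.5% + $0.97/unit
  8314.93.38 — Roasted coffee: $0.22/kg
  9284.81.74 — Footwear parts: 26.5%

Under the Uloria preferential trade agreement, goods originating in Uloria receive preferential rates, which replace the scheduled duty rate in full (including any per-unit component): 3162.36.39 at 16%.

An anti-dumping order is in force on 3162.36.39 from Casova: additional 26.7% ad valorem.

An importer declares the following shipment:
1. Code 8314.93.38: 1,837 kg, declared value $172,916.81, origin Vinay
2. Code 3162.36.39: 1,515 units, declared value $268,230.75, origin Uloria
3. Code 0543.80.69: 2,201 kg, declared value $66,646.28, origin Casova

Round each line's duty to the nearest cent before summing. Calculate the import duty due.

$46,291.97

Line 1 (8314.93.38, Vinay, 1,837 kg, $172,916.81):
Base rate for 8314.93.38 is $0.22/kg.
Duty = 1,837 × $0.22 = $404.14.
Line 2 (3162.36.39, Uloria, 1,515 units, $268,230.75):
Base rate for 3162.36.39 is 21%.
Origin Uloria qualifies under the Fenena–Uloria agreement and 3162.36.39 is covered: preferential rate 16% applies instead.
The additional-duty order on 3162.36.39 targets Casova, not Uloria; it does not apply.
Duty = $268,230.75 × 16% = $42,916.92.
Line 3 (0543.80.69, Casova, 2,201 kg, $66,646.28):
Base rate for 0543.80.69 is 3.5% + $0.29/kg.
Duty = $66,646.28 × 3.5% + 2,201 × $0.29 = $2,970.91.
Total = $404.14 + $42,916.92 + $2,970.91 = $46,291.97.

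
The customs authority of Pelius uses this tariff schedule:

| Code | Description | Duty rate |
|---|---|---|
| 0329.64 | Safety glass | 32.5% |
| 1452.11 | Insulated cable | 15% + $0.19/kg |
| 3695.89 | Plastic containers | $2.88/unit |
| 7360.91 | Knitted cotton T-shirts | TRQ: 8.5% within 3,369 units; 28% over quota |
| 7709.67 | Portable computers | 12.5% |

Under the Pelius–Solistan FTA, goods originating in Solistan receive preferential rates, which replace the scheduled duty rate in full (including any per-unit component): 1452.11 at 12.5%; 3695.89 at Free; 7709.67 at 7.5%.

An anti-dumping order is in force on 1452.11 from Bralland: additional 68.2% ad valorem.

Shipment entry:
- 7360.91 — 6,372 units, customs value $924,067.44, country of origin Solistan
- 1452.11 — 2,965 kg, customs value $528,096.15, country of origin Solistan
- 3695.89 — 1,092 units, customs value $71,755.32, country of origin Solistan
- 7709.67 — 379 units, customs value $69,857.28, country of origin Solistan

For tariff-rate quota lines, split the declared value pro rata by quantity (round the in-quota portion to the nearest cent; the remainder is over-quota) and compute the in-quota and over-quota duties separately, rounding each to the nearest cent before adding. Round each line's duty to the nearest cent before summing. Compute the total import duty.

Line 1 (7360.91, Solistan, 6,372 units, $924,067.44):
Code 7360.91 is under a tariff-rate quota (threshold 3,369 units). In-quota: 3,369 units at 8.5%; over-quota: 3,003 units at 28%.
Pro-rata value split: in-quota = $924,067.44 × 3,369/6,372 = $488,572.38; over-quota = $924,067.44 − $488,572.38 = $435,495.06.
In-quota duty = $488,572.38 × 8.5% = $41,528.65. Over-quota duty = $435,495.06 × 28% = $121,938.62.
Line duty = $41,528.65 + $121,938.62 = $163,467.27.
Line 2 (1452.11, Solistan, 2,965 kg, $528,096.15):
Base rate for 1452.11 is 15% + $0.19/kg.
Origin Solistan qualifies under the Pelius–Solistan agreement and 1452.11 is covered: preferential rate 12.5% applies instead.
The additional-duty order on 1452.11 targets Bralland, not Solistan; it does not apply.
Duty = $528,096.15 × 12.5% = $66,012.02.
Line 3 (3695.89, Solistan, 1,092 units, $71,755.32):
Base rate for 3695.89 is $2.88/unit.
Origin Solistan qualifies under the Pelius–Solistan agreement and 3695.89 is covered: preferential rate Free applies instead.
Duty = $71,755.32 × 0% = $0.00.
Line 4 (7709.67, Solistan, 379 units, $69,857.28):
Base rate for 7709.67 is 12.5%.
Origin Solistan qualifies under the Pelius–Solistan agreement and 7709.67 is covered: preferential rate 7.5% applies instead.
Duty = $69,857.28 × 7.5% = $5,239.30.
Total = $163,467.27 + $66,012.02 + $0.00 + $5,239.30 = $234,718.59.

$234,718.59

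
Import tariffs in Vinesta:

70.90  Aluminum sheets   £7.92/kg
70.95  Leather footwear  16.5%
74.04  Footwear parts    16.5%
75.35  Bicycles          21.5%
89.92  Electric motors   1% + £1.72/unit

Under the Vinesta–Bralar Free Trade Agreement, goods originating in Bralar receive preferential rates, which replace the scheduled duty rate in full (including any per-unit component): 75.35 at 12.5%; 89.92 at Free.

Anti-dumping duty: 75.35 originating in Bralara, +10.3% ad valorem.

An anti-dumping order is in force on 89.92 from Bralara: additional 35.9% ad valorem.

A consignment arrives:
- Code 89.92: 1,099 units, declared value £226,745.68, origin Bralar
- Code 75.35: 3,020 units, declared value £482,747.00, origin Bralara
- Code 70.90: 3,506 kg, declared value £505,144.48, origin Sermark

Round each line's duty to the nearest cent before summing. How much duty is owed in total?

£181,281.07

Line 1 (89.92, Bralar, 1,099 units, £226,745.68):
Base rate for 89.92 is 1% + £1.72/unit.
Origin Bralar qualifies under the Vinesta–Bralar agreement and 89.92 is covered: preferential rate Free applies instead.
The additional-duty order on 89.92 targets Bralara, not Bralar; it does not apply.
Duty = £226,745.68 × 0% = £0.00.
Line 2 (75.35, Bralara, 3,020 units, £482,747.00):
Base rate for 75.35 is 21.5%.
75.35 has an FTA preferential rate, but origin Bralara is not Bralar; base rate stands.
Additional duty on 75.35 from Bralara: +10.3%. Applied ad valorem rate: 21.5% + 10.3% = 31.8%.
Duty = £482,747.00 × 31.8% = £153,513.55.
Line 3 (70.90, Sermark, 3,506 kg, £505,144.48):
Base rate for 70.90 is £7.92/kg.
Duty = 3,506 × £7.92 = £27,767.52.
Total = £0.00 + £153,513.55 + £27,767.52 = £181,281.07.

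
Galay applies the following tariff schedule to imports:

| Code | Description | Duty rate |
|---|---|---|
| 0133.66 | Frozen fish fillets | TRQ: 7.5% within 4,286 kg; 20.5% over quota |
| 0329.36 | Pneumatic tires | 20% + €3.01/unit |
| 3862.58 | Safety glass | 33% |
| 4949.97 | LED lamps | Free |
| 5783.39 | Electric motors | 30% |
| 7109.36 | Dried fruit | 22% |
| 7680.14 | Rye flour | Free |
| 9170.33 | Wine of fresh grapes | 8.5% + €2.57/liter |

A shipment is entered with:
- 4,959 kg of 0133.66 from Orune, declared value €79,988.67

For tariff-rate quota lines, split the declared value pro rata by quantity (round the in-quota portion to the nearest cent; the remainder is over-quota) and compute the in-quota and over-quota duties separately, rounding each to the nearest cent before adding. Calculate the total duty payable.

€7,410.37

Line 1 (0133.66, Orune, 4,959 kg, €79,988.67):
Code 0133.66 is under a tariff-rate quota (threshold 4,286 kg). In-quota: 4,286 kg at 7.5%; over-quota: 673 kg at 20.5%.
Pro-rata value split: in-quota = €79,988.67 × 4,286/4,959 = €69,133.18; over-quota = €79,988.67 − €69,133.18 = €10,855.49.
In-quota duty = €69,133.18 × 7.5% = €5,184.99. Over-quota duty = €10,855.49 × 20.5% = €2,225.38.
Line duty = €5,184.99 + €2,225.38 = €7,410.37.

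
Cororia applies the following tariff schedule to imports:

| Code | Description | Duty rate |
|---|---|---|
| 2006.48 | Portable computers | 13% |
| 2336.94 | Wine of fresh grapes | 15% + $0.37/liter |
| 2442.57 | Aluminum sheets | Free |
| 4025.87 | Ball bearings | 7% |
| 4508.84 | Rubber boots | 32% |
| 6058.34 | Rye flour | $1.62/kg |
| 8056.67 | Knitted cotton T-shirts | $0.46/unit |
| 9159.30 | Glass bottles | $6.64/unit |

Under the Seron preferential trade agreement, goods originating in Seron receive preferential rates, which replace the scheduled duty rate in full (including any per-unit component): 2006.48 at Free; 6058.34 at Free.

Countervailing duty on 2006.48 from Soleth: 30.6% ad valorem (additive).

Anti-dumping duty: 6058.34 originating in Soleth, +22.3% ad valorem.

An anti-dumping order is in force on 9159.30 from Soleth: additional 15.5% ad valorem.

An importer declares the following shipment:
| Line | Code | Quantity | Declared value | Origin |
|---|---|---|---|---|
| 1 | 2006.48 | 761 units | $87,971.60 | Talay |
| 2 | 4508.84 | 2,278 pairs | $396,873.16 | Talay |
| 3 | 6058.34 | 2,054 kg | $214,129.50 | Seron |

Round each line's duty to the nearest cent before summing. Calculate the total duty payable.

$138,435.72

Line 1 (2006.48, Talay, 761 units, $87,971.60):
Base rate for 2006.48 is 13%.
2006.48 has an FTA preferential rate, but origin Talay is not Seron; base rate stands.
The additional-duty order on 2006.48 targets Soleth, not Talay; it does not apply.
Duty = $87,971.60 × 13% = $11,436.31.
Line 2 (4508.84, Talay, 2,278 pairs, $396,873.16):
Base rate for 4508.84 is 32%.
Duty = $396,873.16 × 32% = $126,999.41.
Line 3 (6058.34, Seron, 2,054 kg, $214,129.50):
Base rate for 6058.34 is $1.62/kg.
Origin Seron qualifies under the Cororia–Seron agreement and 6058.34 is covered: preferential rate Free applies instead.
The additional-duty order on 6058.34 targets Soleth, not Seron; it does not apply.
Duty = $214,129.50 × 0% = $0.00.
Total = $11,436.31 + $126,999.41 + $0.00 = $138,435.72.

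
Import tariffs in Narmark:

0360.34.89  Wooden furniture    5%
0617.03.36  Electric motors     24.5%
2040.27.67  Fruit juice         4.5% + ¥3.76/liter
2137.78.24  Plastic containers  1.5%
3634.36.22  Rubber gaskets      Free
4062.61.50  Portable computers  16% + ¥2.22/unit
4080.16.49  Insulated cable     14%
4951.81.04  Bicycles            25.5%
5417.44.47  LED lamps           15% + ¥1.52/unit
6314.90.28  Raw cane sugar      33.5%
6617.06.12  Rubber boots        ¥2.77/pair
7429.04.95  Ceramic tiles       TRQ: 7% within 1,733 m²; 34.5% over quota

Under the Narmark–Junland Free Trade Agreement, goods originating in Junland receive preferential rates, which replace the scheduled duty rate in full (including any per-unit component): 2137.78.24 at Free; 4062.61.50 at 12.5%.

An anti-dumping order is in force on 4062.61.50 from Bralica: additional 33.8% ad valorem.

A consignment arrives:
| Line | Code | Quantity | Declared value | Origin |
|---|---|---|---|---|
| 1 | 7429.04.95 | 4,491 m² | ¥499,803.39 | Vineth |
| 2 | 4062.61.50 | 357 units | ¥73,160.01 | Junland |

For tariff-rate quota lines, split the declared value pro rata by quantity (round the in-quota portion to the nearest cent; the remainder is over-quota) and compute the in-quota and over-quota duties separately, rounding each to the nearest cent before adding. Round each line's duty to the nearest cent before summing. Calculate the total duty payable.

Line 1 (7429.04.95, Vineth, 4,491 m², ¥499,803.39):
Code 7429.04.95 is under a tariff-rate quota (threshold 1,733 m²). In-quota: 1,733 m² at 7%; over-quota: 2,758 m² at 34.5%.
Pro-rata value split: in-quota = ¥499,803.39 × 1,733/4,491 = ¥192,865.57; over-quota = ¥499,803.39 − ¥192,865.57 = ¥306,937.82.
In-quota duty = ¥192,865.57 × 7% = ¥13,500.59. Over-quota duty = ¥306,937.82 × 34.5% = ¥105,893.55.
Line duty = ¥13,500.59 + ¥105,893.55 = ¥119,394.14.
Line 2 (4062.61.50, Junland, 357 units, ¥73,160.01):
Base rate for 4062.61.50 is 16% + ¥2.22/unit.
Origin Junland qualifies under the Narmark–Junland agreement and 4062.61.50 is covered: preferential rate 12.5% applies instead.
The additional-duty order on 4062.61.50 targets Bralica, not Junland; it does not apply.
Duty = ¥73,160.01 × 12.5% = ¥9,145.00.
Total = ¥119,394.14 + ¥9,145.00 = ¥128,539.14.

¥128,539.14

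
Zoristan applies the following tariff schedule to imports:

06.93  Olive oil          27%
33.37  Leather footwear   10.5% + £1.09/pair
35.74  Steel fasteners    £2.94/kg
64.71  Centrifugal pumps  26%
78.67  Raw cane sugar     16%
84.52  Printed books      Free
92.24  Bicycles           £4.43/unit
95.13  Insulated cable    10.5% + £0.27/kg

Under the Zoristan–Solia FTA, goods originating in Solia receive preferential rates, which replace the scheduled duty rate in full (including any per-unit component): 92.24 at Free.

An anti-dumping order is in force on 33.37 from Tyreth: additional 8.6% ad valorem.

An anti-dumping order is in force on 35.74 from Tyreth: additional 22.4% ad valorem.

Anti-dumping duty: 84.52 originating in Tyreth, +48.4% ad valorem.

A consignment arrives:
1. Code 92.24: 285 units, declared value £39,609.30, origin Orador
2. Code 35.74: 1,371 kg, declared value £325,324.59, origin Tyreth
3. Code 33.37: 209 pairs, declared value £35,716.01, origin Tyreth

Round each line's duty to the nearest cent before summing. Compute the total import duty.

Line 1 (92.24, Orador, 285 units, £39,609.30):
Base rate for 92.24 is £4.43/unit.
92.24 has an FTA preferential rate, but origin Orador is not Solia; base rate stands.
Duty = 285 × £4.43 = £1,262.55.
Line 2 (35.74, Tyreth, 1,371 kg, £325,324.59):
Base rate for 35.74 is £2.94/kg.
Additional duty on 35.74 from Tyreth: +22.4% ad valorem. Applied ad valorem rate = 22.4%.
Duty = £325,324.59 × 22.4% + 1,371 × £2.94 = £76,903.45.
Line 3 (33.37, Tyreth, 209 pairs, £35,716.01):
Base rate for 33.37 is 10.5% + £1.09/pair.
Additional duty on 33.37 from Tyreth: +8.6%. Applied ad valorem rate: 10.5% + 8.6% = 19.1%.
Duty = £35,716.01 × 19.1% + 209 × £1.09 = £7,049.57.
Total = £1,262.55 + £76,903.45 + £7,049.57 = £85,215.57.

£85,215.57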